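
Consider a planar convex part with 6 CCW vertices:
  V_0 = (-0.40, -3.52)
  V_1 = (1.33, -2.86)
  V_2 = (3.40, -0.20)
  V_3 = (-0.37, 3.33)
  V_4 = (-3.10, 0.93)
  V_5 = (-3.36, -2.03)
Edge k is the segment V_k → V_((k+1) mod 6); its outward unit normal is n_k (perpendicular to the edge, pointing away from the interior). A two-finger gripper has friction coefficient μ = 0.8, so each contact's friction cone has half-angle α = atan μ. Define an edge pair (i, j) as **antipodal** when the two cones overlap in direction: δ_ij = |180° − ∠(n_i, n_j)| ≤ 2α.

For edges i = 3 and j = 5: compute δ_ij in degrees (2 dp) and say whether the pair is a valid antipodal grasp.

α = atan 0.8 = 38.66°;  2α = 77.32°
edge 3: e_3 = (-2.73, -2.40);  n_3 = (-0.6603, +0.7510)
edge 5: e_5 = (+2.96, -1.49);  n_5 = (-0.4496, -0.8932)
∠(n_3, n_5) = 111.96°
δ = |180° − 111.96°| = 68.04°
68.04° ≤ 2α = 77.32°  →  valid

δ = 68.04°, valid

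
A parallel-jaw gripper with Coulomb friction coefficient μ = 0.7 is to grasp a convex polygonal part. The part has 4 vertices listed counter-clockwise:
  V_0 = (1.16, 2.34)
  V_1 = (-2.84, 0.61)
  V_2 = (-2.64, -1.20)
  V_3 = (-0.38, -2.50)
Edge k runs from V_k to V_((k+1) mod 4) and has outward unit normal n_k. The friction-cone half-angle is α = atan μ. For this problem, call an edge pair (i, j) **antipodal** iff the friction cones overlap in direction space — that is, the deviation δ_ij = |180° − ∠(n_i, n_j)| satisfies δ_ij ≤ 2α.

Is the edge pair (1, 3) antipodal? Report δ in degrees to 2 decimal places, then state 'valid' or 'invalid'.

δ = 23.96°, valid

α = atan 0.7 = 34.99°;  2α = 69.98°
edge 1: e_1 = (+0.20, -1.81);  n_1 = (-0.9940, -0.1098)
edge 3: e_3 = (+1.54, +4.84);  n_3 = (+0.9529, -0.3032)
∠(n_1, n_3) = 156.04°
δ = |180° − 156.04°| = 23.96°
23.96° ≤ 2α = 69.98°  →  valid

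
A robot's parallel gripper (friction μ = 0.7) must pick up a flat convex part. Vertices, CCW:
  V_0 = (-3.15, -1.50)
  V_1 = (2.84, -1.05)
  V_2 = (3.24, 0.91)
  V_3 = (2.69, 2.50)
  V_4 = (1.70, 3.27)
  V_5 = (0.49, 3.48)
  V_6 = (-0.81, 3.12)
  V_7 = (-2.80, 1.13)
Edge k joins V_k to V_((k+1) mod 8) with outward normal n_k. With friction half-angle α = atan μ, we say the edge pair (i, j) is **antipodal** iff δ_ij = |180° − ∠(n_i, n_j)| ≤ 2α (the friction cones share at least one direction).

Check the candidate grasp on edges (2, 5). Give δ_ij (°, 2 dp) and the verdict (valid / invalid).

α = atan 0.7 = 34.99°;  2α = 69.98°
edge 2: e_2 = (-0.55, +1.59);  n_2 = (+0.9451, +0.3269)
edge 5: e_5 = (-1.30, -0.36);  n_5 = (-0.2669, +0.9637)
∠(n_2, n_5) = 86.40°
δ = |180° − 86.40°| = 93.60°
93.60° > 2α = 69.98°  →  invalid

δ = 93.60°, invalid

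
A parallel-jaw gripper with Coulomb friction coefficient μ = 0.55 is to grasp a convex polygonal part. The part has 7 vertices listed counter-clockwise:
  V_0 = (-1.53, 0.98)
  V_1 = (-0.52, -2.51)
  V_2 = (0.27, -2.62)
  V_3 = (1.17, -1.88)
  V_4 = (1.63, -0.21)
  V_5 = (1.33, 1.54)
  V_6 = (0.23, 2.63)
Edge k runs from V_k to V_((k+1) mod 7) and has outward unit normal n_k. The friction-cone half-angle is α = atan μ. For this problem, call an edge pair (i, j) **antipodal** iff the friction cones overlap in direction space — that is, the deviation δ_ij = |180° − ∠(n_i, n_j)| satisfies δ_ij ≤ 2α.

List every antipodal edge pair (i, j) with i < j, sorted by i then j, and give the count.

α = atan 0.55 = 28.81°;  2α = 57.62°
n_0 = (-0.9606, -0.2780)
n_1 = (-0.1379, -0.9904)
n_2 = (+0.6351, -0.7724)
n_3 = (+0.9641, -0.2656)
n_4 = (+0.9856, +0.1690)
n_5 = (+0.7039, +0.7103)
n_6 = (-0.6839, +0.7295)
  (0,1): δ = 114.07°  ·
  (0,2): δ = 66.71°  ·
  (0,3): δ = 31.54°  ✓
  (0,4): δ = 6.41°  ✓
  (0,5): δ = 29.12°  ✓
  (0,6): δ = 117.01°  ·
  (1,2): δ = 132.65°  ·
  (1,3): δ = 97.47°  ·
  (1,4): δ = 72.35°  ·
  (1,5): δ = 36.81°  ✓
  (1,6): δ = 51.08°  ✓
  (2,3): δ = 144.83°  ·
  (2,4): δ = 119.70°  ·
  (2,5): δ = 84.17°  ·
  (2,6): δ = 3.72°  ✓
  (3,4): δ = 154.87°  ·
  (3,5): δ = 119.34°  ·
  (3,6): δ = 31.45°  ✓
  (4,5): δ = 144.47°  ·
  (4,6): δ = 56.58°  ✓
  (5,6): δ = 92.11°  ·
antipodal pairs: 8

count = 8; pairs: (0,3), (0,4), (0,5), (1,5), (1,6), (2,6), (3,6), (4,6)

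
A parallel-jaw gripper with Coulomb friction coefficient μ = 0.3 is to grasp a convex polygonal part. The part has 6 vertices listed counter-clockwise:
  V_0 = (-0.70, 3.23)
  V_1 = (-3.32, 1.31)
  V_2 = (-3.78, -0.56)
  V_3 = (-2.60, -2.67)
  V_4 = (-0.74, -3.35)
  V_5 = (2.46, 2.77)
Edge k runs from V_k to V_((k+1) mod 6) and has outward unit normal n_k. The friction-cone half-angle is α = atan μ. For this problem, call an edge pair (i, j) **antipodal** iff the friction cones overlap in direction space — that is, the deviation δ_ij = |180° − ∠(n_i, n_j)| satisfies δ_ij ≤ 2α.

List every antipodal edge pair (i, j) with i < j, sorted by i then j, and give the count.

count = 3; pairs: (0,4), (1,4), (3,5)

α = atan 0.3 = 16.70°;  2α = 33.40°
n_0 = (-0.5911, +0.8066)
n_1 = (-0.9711, +0.2389)
n_2 = (-0.8728, -0.4881)
n_3 = (-0.3434, -0.9392)
n_4 = (+0.8862, -0.4634)
n_5 = (+0.1441, +0.9896)
  (0,1): δ = 140.05°  ·
  (0,2): δ = 97.02°  ·
  (0,3): δ = 56.32°  ·
  (0,4): δ = 26.16°  ✓
  (0,5): δ = 135.48°  ·
  (1,2): δ = 136.96°  ·
  (1,3): δ = 96.26°  ·
  (1,4): δ = 13.78°  ✓
  (1,5): δ = 95.54°  ·
  (2,3): δ = 139.30°  ·
  (2,4): δ = 56.82°  ·
  (2,5): δ = 52.50°  ·
  (3,4): δ = 97.52°  ·
  (3,5): δ = 11.80°  ✓
  (4,5): δ = 70.68°  ·
antipodal pairs: 3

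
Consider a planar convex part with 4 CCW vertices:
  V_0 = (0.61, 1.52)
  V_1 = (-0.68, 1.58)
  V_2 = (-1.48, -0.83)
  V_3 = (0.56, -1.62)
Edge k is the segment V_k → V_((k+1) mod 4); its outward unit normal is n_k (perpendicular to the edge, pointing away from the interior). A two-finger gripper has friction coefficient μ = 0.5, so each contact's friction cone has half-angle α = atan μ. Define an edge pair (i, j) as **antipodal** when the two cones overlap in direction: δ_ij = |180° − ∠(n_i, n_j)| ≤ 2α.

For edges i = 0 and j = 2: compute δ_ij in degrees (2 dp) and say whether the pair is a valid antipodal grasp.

δ = 18.51°, valid

α = atan 0.5 = 26.57°;  2α = 53.13°
edge 0: e_0 = (-1.29, +0.06);  n_0 = (+0.0465, +0.9989)
edge 2: e_2 = (+2.04, -0.79);  n_2 = (-0.3611, -0.9325)
∠(n_0, n_2) = 161.49°
δ = |180° − 161.49°| = 18.51°
18.51° ≤ 2α = 53.13°  →  valid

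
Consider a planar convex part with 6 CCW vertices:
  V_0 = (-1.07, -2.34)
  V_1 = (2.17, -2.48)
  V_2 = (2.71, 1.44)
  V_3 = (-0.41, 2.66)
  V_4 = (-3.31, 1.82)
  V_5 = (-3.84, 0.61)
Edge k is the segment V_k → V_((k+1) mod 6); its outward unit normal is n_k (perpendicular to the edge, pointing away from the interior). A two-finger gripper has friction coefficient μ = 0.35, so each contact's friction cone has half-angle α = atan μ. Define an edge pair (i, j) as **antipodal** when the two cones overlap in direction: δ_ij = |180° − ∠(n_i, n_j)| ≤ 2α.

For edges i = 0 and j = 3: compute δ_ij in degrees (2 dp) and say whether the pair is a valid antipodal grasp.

α = atan 0.35 = 19.29°;  2α = 38.58°
edge 0: e_0 = (+3.24, -0.14);  n_0 = (-0.0432, -0.9991)
edge 3: e_3 = (-2.90, -0.84);  n_3 = (-0.2782, +0.9605)
∠(n_0, n_3) = 161.37°
δ = |180° − 161.37°| = 18.63°
18.63° ≤ 2α = 38.58°  →  valid

δ = 18.63°, valid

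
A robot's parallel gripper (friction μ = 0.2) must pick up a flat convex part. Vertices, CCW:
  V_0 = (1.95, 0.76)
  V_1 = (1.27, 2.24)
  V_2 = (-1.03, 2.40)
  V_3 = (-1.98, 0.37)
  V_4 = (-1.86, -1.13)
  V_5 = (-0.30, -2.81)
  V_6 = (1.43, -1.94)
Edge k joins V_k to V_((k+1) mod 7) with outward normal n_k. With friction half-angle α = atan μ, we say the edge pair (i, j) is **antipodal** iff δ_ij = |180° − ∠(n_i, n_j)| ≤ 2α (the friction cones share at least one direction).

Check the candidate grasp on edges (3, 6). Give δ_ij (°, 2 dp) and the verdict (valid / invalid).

α = atan 0.2 = 11.31°;  2α = 22.62°
edge 3: e_3 = (+0.12, -1.50);  n_3 = (-0.9968, -0.0797)
edge 6: e_6 = (+0.52, +2.70);  n_6 = (+0.9820, -0.1891)
∠(n_3, n_6) = 164.52°
δ = |180° − 164.52°| = 15.48°
15.48° ≤ 2α = 22.62°  →  valid

δ = 15.48°, valid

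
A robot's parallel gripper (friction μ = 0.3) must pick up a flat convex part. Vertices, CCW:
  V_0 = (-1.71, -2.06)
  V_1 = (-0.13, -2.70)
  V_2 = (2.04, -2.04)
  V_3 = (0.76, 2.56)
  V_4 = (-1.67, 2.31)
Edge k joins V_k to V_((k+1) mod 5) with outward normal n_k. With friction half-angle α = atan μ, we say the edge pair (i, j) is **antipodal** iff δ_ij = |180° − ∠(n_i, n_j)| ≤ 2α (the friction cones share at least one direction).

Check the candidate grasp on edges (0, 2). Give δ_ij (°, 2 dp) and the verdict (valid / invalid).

δ = 52.40°, invalid

α = atan 0.3 = 16.70°;  2α = 33.40°
edge 0: e_0 = (+1.58, -0.64);  n_0 = (-0.3754, -0.9268)
edge 2: e_2 = (-1.28, +4.60);  n_2 = (+0.9634, +0.2681)
∠(n_0, n_2) = 127.60°
δ = |180° − 127.60°| = 52.40°
52.40° > 2α = 33.40°  →  invalid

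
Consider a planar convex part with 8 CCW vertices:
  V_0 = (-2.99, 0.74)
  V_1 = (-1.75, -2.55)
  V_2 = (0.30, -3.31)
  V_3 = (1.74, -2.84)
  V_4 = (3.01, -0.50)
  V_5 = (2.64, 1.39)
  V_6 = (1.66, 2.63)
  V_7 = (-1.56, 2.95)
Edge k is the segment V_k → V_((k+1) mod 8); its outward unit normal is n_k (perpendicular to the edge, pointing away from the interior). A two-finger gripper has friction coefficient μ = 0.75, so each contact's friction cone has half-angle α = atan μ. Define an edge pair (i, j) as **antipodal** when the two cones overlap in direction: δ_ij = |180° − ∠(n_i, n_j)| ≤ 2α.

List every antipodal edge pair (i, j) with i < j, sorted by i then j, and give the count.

α = atan 0.75 = 36.87°;  2α = 73.74°
n_0 = (-0.9357, -0.3527)
n_1 = (-0.3476, -0.9376)
n_2 = (+0.3103, -0.9506)
n_3 = (+0.8789, -0.4770)
n_4 = (+0.9814, +0.1921)
n_5 = (+0.7846, +0.6201)
n_6 = (+0.0989, +0.9951)
n_7 = (-0.8396, +0.5433)
  (0,1): δ = 130.99°  ·
  (0,2): δ = 92.58°  ·
  (0,3): δ = 49.14°  ✓
  (0,4): δ = 9.57°  ✓
  (0,5): δ = 17.67°  ✓
  (0,6): δ = 63.67°  ✓
  (0,7): δ = 126.44°  ·
  (1,2): δ = 141.58°  ·
  (1,3): δ = 98.15°  ·
  (1,4): δ = 58.58°  ✓
  (1,5): δ = 31.34°  ✓
  (1,6): δ = 14.67°  ✓
  (1,7): δ = 77.44°  ·
  (2,3): δ = 136.57°  ·
  (2,4): δ = 97.00°  ·
  (2,5): δ = 69.76°  ✓
  (2,6): δ = 23.75°  ✓
  (2,7): δ = 39.02°  ✓
  (3,4): δ = 140.43°  ·
  (3,5): δ = 113.19°  ·
  (3,6): δ = 67.19°  ✓
  (3,7): δ = 4.42°  ✓
  (4,5): δ = 152.76°  ·
  (4,6): δ = 106.75°  ·
  (4,7): δ = 43.98°  ✓
  (5,6): δ = 134.00°  ·
  (5,7): δ = 71.23°  ✓
  (6,7): δ = 117.23°  ·
antipodal pairs: 14

count = 14; pairs: (0,3), (0,4), (0,5), (0,6), (1,4), (1,5), (1,6), (2,5), (2,6), (2,7), (3,6), (3,7), (4,7), (5,7)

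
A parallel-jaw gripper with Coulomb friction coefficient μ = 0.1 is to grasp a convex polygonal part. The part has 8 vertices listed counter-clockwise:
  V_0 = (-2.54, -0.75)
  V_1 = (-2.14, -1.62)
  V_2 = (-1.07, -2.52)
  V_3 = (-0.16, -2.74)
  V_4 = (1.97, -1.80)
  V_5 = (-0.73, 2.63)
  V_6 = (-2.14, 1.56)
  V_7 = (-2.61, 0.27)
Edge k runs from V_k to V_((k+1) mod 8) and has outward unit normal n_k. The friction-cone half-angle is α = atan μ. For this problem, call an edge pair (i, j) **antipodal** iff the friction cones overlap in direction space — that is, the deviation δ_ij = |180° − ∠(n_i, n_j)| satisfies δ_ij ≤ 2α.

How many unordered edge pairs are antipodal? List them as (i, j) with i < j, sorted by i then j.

α = atan 0.1 = 5.71°;  2α = 11.42°
n_0 = (-0.9086, -0.4177)
n_1 = (-0.6437, -0.7653)
n_2 = (-0.2350, -0.9720)
n_3 = (+0.4037, -0.9149)
n_4 = (+0.8539, +0.5204)
n_5 = (-0.6045, +0.7966)
n_6 = (-0.9396, +0.3423)
n_7 = (-0.9977, -0.0685)
  (0,1): δ = 154.76°  ·
  (0,2): δ = 128.28°  ·
  (0,3): δ = 90.88°  ·
  (0,4): δ = 6.67°  ✓
  (0,5): δ = 102.50°  ·
  (0,6): δ = 135.29°  ·
  (0,7): δ = 159.23°  ·
  (1,2): δ = 153.52°  ·
  (1,3): δ = 116.12°  ·
  (1,4): δ = 18.57°  ·
  (1,5): δ = 77.26°  ·
  (1,6): δ = 110.05°  ·
  (1,7): δ = 133.99°  ·
  (2,3): δ = 142.60°  ·
  (2,4): δ = 45.05°  ·
  (2,5): δ = 50.78°  ·
  (2,6): δ = 83.57°  ·
  (2,7): δ = 107.52°  ·
  (3,4): δ = 82.45°  ·
  (3,5): δ = 13.38°  ·
  (3,6): δ = 46.17°  ·
  (3,7): δ = 70.11°  ·
  (4,5): δ = 84.17°  ·
  (4,6): δ = 51.38°  ·
  (4,7): δ = 27.44°  ·
  (5,6): δ = 147.21°  ·
  (5,7): δ = 123.27°  ·
  (6,7): δ = 156.06°  ·
antipodal pairs: 1

count = 1; pairs: (0,4)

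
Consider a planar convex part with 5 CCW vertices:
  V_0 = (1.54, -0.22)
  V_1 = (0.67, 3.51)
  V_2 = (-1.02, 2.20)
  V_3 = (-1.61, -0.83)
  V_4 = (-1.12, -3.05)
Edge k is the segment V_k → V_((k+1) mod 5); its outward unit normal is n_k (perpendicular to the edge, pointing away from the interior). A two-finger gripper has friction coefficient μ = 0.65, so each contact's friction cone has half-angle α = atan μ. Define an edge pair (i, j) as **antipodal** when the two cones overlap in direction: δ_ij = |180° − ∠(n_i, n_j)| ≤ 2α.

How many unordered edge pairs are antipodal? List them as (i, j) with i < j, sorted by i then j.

α = atan 0.65 = 33.02°;  2α = 66.05°
n_0 = (+0.9739, +0.2271)
n_1 = (-0.6126, +0.7904)
n_2 = (-0.9816, +0.1911)
n_3 = (-0.9765, -0.2155)
n_4 = (+0.7287, -0.6849)
  (0,1): δ = 65.35°  ✓
  (0,2): δ = 24.15°  ✓
  (0,3): δ = 0.68°  ✓
  (0,4): δ = 123.64°  ·
  (1,2): δ = 138.80°  ·
  (1,3): δ = 115.33°  ·
  (1,4): δ = 8.99°  ✓
  (2,3): δ = 156.53°  ·
  (2,4): δ = 32.21°  ✓
  (3,4): δ = 55.67°  ✓
antipodal pairs: 6

count = 6; pairs: (0,1), (0,2), (0,3), (1,4), (2,4), (3,4)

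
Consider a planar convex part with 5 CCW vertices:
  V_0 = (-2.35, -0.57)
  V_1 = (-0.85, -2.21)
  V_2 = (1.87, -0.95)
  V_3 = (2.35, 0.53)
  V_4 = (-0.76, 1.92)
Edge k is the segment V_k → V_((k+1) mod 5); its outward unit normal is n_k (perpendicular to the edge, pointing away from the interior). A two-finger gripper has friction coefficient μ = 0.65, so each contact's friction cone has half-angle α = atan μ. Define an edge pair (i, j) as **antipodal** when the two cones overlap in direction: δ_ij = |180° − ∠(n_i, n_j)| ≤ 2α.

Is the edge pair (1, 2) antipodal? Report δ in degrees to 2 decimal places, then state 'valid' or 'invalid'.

δ = 132.82°, invalid

α = atan 0.65 = 33.02°;  2α = 66.05°
edge 1: e_1 = (+2.72, +1.26);  n_1 = (+0.4203, -0.9074)
edge 2: e_2 = (+0.48, +1.48);  n_2 = (+0.9512, -0.3085)
∠(n_1, n_2) = 47.18°
δ = |180° − 47.18°| = 132.82°
132.82° > 2α = 66.05°  →  invalid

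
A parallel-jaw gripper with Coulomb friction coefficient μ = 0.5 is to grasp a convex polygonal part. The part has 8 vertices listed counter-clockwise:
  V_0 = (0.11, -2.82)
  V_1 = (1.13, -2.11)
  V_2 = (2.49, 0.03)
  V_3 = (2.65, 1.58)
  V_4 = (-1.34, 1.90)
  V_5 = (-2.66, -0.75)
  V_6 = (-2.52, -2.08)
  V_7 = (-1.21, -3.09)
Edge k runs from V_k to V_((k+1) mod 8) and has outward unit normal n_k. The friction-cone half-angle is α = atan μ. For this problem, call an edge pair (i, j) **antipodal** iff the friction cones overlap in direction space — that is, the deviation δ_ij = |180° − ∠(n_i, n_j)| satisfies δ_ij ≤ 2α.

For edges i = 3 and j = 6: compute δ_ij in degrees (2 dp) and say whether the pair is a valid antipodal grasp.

δ = 33.05°, valid

α = atan 0.5 = 26.57°;  2α = 53.13°
edge 3: e_3 = (-3.99, +0.32);  n_3 = (+0.0799, +0.9968)
edge 6: e_6 = (+1.31, -1.01);  n_6 = (-0.6106, -0.7919)
∠(n_3, n_6) = 146.95°
δ = |180° − 146.95°| = 33.05°
33.05° ≤ 2α = 53.13°  →  valid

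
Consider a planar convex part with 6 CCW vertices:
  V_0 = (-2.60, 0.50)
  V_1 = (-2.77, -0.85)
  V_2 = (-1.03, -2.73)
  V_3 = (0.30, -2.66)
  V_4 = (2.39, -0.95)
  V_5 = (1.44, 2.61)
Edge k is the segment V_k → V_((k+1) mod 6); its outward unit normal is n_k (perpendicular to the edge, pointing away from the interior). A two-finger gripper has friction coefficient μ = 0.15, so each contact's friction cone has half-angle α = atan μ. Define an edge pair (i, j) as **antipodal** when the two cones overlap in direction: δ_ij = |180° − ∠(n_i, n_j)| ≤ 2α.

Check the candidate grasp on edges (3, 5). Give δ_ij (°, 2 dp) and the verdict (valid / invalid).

δ = 11.71°, valid

α = atan 0.15 = 8.53°;  2α = 17.06°
edge 3: e_3 = (+2.09, +1.71);  n_3 = (+0.6332, -0.7740)
edge 5: e_5 = (-4.04, -2.11);  n_5 = (-0.4629, +0.8864)
∠(n_3, n_5) = 168.29°
δ = |180° − 168.29°| = 11.71°
11.71° ≤ 2α = 17.06°  →  valid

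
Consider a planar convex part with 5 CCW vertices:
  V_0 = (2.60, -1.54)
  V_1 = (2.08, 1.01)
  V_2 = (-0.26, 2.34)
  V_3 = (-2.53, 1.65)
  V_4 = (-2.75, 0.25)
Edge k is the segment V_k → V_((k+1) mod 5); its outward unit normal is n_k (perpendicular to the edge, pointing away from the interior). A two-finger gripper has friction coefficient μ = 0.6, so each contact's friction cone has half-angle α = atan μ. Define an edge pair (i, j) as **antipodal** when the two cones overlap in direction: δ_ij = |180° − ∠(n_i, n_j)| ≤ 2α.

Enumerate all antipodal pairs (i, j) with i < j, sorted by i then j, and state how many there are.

α = atan 0.6 = 30.96°;  2α = 61.93°
n_0 = (+0.9798, +0.1998)
n_1 = (+0.4941, +0.8694)
n_2 = (-0.2908, +0.9568)
n_3 = (-0.9879, +0.1552)
n_4 = (-0.3173, -0.9483)
  (0,1): δ = 131.14°  ·
  (0,2): δ = 84.62°  ·
  (0,3): δ = 20.46°  ✓
  (0,4): δ = 59.98°  ✓
  (1,2): δ = 133.48°  ·
  (1,3): δ = 69.32°  ·
  (1,4): δ = 11.11°  ✓
  (2,3): δ = 115.84°  ·
  (2,4): δ = 35.41°  ✓
  (3,4): δ = 99.57°  ·
antipodal pairs: 4

count = 4; pairs: (0,3), (0,4), (1,4), (2,4)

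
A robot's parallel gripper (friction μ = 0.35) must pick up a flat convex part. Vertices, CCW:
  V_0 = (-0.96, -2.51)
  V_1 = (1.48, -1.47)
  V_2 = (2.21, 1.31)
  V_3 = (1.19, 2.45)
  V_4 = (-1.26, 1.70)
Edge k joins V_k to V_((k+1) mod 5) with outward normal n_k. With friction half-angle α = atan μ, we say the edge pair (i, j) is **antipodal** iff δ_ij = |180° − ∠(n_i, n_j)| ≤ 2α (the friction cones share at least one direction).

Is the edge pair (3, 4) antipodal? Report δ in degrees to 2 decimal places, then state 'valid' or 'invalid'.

α = atan 0.35 = 19.29°;  2α = 38.58°
edge 3: e_3 = (-2.45, -0.75);  n_3 = (-0.2927, +0.9562)
edge 4: e_4 = (+0.30, -4.21);  n_4 = (-0.9975, -0.0711)
∠(n_3, n_4) = 77.06°
δ = |180° − 77.06°| = 102.94°
102.94° > 2α = 38.58°  →  invalid

δ = 102.94°, invalid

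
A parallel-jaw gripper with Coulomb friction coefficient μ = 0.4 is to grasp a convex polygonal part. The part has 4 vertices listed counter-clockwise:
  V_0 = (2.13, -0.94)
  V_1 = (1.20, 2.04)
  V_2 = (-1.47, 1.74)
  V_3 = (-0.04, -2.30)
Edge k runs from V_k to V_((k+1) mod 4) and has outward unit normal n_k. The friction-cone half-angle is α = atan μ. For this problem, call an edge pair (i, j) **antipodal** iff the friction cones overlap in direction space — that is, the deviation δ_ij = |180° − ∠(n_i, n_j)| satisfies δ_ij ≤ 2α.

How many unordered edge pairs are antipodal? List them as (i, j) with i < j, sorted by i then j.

count = 2; pairs: (0,2), (1,3)

α = atan 0.4 = 21.80°;  2α = 43.60°
n_0 = (+0.9546, +0.2979)
n_1 = (-0.1117, +0.9937)
n_2 = (-0.9427, -0.3337)
n_3 = (+0.5311, -0.8473)
  (0,1): δ = 100.92°  ·
  (0,2): δ = 2.16°  ✓
  (0,3): δ = 104.74°  ·
  (1,2): δ = 76.92°  ·
  (1,3): δ = 25.67°  ✓
  (2,3): δ = 77.42°  ·
antipodal pairs: 2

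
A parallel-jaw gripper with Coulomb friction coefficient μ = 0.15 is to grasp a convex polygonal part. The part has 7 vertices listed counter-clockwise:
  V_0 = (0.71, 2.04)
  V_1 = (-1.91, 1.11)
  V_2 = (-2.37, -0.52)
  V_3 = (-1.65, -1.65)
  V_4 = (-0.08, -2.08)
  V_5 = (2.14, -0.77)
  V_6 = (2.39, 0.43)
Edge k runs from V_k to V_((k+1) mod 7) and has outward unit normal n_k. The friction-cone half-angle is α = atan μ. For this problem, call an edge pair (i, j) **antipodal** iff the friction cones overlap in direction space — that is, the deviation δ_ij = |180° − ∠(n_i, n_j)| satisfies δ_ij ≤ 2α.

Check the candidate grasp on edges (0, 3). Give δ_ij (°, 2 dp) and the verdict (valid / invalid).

α = atan 0.15 = 8.53°;  2α = 17.06°
edge 0: e_0 = (-2.62, -0.93);  n_0 = (-0.3345, +0.9424)
edge 3: e_3 = (+1.57, -0.43);  n_3 = (-0.2642, -0.9645)
∠(n_0, n_3) = 145.14°
δ = |180° − 145.14°| = 34.86°
34.86° > 2α = 17.06°  →  invalid

δ = 34.86°, invalid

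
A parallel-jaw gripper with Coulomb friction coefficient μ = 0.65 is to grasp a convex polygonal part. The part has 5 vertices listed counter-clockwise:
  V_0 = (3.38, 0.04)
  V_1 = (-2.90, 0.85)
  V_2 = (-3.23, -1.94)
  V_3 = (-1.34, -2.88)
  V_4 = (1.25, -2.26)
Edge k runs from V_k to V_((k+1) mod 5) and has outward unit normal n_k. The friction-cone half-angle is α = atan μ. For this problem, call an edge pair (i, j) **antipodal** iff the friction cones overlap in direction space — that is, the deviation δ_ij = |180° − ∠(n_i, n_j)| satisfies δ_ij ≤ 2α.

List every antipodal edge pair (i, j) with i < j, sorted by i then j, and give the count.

count = 4; pairs: (0,2), (0,3), (0,4), (1,4)

α = atan 0.65 = 33.02°;  2α = 66.05°
n_0 = (+0.1279, +0.9918)
n_1 = (-0.9931, +0.1175)
n_2 = (-0.4453, -0.8954)
n_3 = (+0.2328, -0.9725)
n_4 = (+0.7337, -0.6795)
  (0,1): δ = 89.40°  ·
  (0,2): δ = 19.09°  ✓
  (0,3): δ = 20.81°  ✓
  (0,4): δ = 54.55°  ✓
  (1,2): δ = 109.70°  ·
  (1,3): δ = 69.79°  ·
  (1,4): δ = 36.06°  ✓
  (2,3): δ = 140.09°  ·
  (2,4): δ = 106.36°  ·
  (3,4): δ = 146.26°  ·
antipodal pairs: 4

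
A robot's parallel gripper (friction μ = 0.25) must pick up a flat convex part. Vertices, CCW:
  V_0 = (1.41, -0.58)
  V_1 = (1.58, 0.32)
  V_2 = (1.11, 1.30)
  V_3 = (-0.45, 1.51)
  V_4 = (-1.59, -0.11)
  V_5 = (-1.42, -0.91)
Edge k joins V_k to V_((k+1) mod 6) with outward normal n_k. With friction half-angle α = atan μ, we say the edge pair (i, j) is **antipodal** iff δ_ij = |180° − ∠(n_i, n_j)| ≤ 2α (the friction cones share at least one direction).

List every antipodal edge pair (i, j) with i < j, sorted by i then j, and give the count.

α = atan 0.25 = 14.04°;  2α = 28.07°
n_0 = (+0.9826, -0.1856)
n_1 = (+0.9017, +0.4324)
n_2 = (+0.1334, +0.9911)
n_3 = (-0.8178, +0.5755)
n_4 = (-0.9782, -0.2079)
n_5 = (+0.1158, -0.9933)
  (0,1): δ = 143.68°  ·
  (0,2): δ = 86.97°  ·
  (0,3): δ = 24.44°  ✓
  (0,4): δ = 22.69°  ✓
  (0,5): δ = 107.35°  ·
  (1,2): δ = 123.29°  ·
  (1,3): δ = 60.76°  ·
  (1,4): δ = 13.63°  ✓
  (1,5): δ = 71.03°  ·
  (2,3): δ = 117.47°  ·
  (2,4): δ = 70.34°  ·
  (2,5): δ = 14.32°  ✓
  (3,4): δ = 132.87°  ·
  (3,5): δ = 48.21°  ·
  (4,5): δ = 95.35°  ·
antipodal pairs: 4

count = 4; pairs: (0,3), (0,4), (1,4), (2,5)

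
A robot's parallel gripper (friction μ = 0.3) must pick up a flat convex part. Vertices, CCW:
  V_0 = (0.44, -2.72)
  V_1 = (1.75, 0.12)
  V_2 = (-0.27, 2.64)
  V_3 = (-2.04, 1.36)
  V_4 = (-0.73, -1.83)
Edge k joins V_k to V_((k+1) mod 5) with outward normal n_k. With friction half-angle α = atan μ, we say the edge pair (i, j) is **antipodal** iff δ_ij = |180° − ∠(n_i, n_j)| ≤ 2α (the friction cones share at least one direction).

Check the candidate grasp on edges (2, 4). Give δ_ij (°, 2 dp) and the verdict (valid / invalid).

δ = 73.13°, invalid

α = atan 0.3 = 16.70°;  2α = 33.40°
edge 2: e_2 = (-1.77, -1.28);  n_2 = (-0.5860, +0.8103)
edge 4: e_4 = (+1.17, -0.89);  n_4 = (-0.6054, -0.7959)
∠(n_2, n_4) = 106.87°
δ = |180° − 106.87°| = 73.13°
73.13° > 2α = 33.40°  →  invalid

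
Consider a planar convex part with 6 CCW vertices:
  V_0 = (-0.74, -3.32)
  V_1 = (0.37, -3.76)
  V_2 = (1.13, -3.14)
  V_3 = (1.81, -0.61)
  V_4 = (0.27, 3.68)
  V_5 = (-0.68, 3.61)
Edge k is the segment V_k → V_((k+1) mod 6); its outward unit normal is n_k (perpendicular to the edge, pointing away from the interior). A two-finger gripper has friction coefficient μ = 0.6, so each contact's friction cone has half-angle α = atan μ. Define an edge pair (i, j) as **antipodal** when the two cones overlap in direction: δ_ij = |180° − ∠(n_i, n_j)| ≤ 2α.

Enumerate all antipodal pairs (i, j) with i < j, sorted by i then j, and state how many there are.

count = 6; pairs: (0,3), (0,4), (1,4), (1,5), (2,5), (3,5)

α = atan 0.6 = 30.96°;  2α = 61.93°
n_0 = (-0.3685, -0.9296)
n_1 = (+0.6321, -0.7749)
n_2 = (+0.9657, -0.2596)
n_3 = (+0.9412, +0.3379)
n_4 = (-0.0735, +0.9973)
n_5 = (-1.0000, +0.0087)
  (0,1): δ = 119.17°  ·
  (0,2): δ = 83.42°  ·
  (0,3): δ = 48.63°  ✓
  (0,4): δ = 25.84°  ✓
  (0,5): δ = 111.13°  ·
  (1,2): δ = 144.25°  ·
  (1,3): δ = 109.46°  ·
  (1,4): δ = 34.99°  ✓
  (1,5): δ = 50.30°  ✓
  (2,3): δ = 145.21°  ·
  (2,4): δ = 70.74°  ·
  (2,5): δ = 14.55°  ✓
  (3,4): δ = 105.53°  ·
  (3,5): δ = 20.24°  ✓
  (4,5): δ = 94.71°  ·
antipodal pairs: 6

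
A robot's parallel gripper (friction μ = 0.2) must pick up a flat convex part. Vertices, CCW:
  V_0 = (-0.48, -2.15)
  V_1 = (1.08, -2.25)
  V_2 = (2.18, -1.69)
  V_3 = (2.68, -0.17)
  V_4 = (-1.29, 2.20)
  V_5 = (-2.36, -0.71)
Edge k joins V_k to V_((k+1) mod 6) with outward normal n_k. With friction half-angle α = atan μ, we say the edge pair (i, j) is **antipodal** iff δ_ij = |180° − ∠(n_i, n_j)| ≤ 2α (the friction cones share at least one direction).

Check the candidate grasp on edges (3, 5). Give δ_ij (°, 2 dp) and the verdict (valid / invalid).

α = atan 0.2 = 11.31°;  2α = 22.62°
edge 3: e_3 = (-3.97, +2.37);  n_3 = (+0.5126, +0.8586)
edge 5: e_5 = (+1.88, -1.44);  n_5 = (-0.6081, -0.7939)
∠(n_3, n_5) = 173.39°
δ = |180° − 173.39°| = 6.61°
6.61° ≤ 2α = 22.62°  →  valid

δ = 6.61°, valid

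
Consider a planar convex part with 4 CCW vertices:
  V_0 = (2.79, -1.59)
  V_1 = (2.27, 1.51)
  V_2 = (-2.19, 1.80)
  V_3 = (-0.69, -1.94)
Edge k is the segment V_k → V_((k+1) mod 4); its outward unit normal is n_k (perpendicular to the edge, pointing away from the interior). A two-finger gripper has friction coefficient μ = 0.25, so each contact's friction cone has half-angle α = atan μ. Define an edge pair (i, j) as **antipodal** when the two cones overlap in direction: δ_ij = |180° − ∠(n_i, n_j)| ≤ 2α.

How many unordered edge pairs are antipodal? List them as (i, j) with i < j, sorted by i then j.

count = 2; pairs: (0,2), (1,3)

α = atan 0.25 = 14.04°;  2α = 28.07°
n_0 = (+0.9862, +0.1654)
n_1 = (+0.0649, +0.9979)
n_2 = (-0.9281, -0.3722)
n_3 = (+0.1001, -0.9950)
  (0,1): δ = 103.24°  ·
  (0,2): δ = 12.33°  ✓
  (0,3): δ = 86.22°  ·
  (1,2): δ = 64.43°  ·
  (1,3): δ = 9.46°  ✓
  (2,3): δ = 106.11°  ·
antipodal pairs: 2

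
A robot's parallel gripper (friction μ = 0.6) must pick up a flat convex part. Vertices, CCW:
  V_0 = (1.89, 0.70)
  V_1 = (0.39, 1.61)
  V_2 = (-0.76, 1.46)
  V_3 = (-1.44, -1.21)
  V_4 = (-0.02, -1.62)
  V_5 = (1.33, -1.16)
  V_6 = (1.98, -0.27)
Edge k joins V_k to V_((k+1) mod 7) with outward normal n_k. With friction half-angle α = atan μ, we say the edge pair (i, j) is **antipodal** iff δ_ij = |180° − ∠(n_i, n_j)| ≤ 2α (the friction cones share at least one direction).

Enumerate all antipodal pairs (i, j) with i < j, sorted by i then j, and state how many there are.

count = 8; pairs: (0,3), (0,4), (1,3), (1,4), (1,5), (2,4), (2,5), (2,6)

α = atan 0.6 = 30.96°;  2α = 61.93°
n_0 = (+0.5187, +0.8550)
n_1 = (-0.1293, +0.9916)
n_2 = (-0.9691, +0.2468)
n_3 = (-0.2774, -0.9608)
n_4 = (+0.3225, -0.9466)
n_5 = (+0.8076, -0.5898)
n_6 = (+0.9957, +0.0924)
  (0,1): δ = 141.32°  ·
  (0,2): δ = 73.04°  ·
  (0,3): δ = 15.14°  ✓
  (0,4): δ = 50.06°  ✓
  (0,5): δ = 85.10°  ·
  (0,6): δ = 126.54°  ·
  (1,2): δ = 111.72°  ·
  (1,3): δ = 23.54°  ✓
  (1,4): δ = 11.38°  ✓
  (1,5): δ = 46.43°  ✓
  (1,6): δ = 87.87°  ·
  (2,3): δ = 91.82°  ·
  (2,4): δ = 56.90°  ✓
  (2,5): δ = 21.85°  ✓
  (2,6): δ = 19.59°  ✓
  (3,4): δ = 145.08°  ·
  (3,5): δ = 110.04°  ·
  (3,6): δ = 68.59°  ·
  (4,5): δ = 144.96°  ·
  (4,6): δ = 103.52°  ·
  (5,6): δ = 138.56°  ·
antipodal pairs: 8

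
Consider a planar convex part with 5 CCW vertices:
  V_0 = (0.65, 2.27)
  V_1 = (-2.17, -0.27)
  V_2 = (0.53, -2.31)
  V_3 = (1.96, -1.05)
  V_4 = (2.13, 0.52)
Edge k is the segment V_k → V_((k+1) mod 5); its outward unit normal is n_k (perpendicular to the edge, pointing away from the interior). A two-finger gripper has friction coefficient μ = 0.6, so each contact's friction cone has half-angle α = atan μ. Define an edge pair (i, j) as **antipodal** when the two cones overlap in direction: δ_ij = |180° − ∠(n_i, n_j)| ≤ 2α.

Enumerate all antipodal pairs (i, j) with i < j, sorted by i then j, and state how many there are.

α = atan 0.6 = 30.96°;  2α = 61.93°
n_0 = (-0.6693, +0.7430)
n_1 = (-0.6028, -0.7979)
n_2 = (+0.6611, -0.7503)
n_3 = (+0.9942, -0.1077)
n_4 = (+0.7636, +0.6457)
  (0,1): δ = 79.08°  ·
  (0,2): δ = 0.63°  ✓
  (0,3): δ = 41.81°  ✓
  (0,4): δ = 88.21°  ·
  (1,2): δ = 101.54°  ·
  (1,3): δ = 59.11°  ✓
  (1,4): δ = 12.71°  ✓
  (2,3): δ = 137.56°  ·
  (2,4): δ = 91.16°  ·
  (3,4): δ = 133.60°  ·
antipodal pairs: 4

count = 4; pairs: (0,2), (0,3), (1,3), (1,4)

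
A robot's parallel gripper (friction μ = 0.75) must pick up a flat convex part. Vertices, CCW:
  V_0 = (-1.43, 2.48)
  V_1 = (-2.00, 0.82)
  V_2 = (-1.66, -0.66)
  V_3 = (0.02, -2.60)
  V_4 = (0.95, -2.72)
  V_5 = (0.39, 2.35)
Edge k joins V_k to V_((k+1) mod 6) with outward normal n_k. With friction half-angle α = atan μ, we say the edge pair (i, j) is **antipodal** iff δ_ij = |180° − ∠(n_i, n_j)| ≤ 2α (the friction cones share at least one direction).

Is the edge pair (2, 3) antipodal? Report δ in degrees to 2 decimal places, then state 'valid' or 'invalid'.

δ = 138.24°, invalid

α = atan 0.75 = 36.87°;  2α = 73.74°
edge 2: e_2 = (+1.68, -1.94);  n_2 = (-0.7559, -0.6546)
edge 3: e_3 = (+0.93, -0.12);  n_3 = (-0.1280, -0.9918)
∠(n_2, n_3) = 41.76°
δ = |180° − 41.76°| = 138.24°
138.24° > 2α = 73.74°  →  invalid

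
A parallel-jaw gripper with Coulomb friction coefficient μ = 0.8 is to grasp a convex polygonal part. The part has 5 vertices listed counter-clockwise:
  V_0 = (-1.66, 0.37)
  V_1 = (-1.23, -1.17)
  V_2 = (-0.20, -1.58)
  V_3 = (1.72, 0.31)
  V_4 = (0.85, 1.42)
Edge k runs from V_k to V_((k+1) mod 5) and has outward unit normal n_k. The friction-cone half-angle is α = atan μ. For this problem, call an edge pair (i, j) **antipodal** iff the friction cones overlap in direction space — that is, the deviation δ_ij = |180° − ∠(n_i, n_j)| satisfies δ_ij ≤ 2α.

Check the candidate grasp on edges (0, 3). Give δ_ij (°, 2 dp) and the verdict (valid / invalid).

α = atan 0.8 = 38.66°;  2α = 77.32°
edge 0: e_0 = (+0.43, -1.54);  n_0 = (-0.9632, -0.2689)
edge 3: e_3 = (-0.87, +1.11);  n_3 = (+0.7871, +0.6169)
∠(n_0, n_3) = 157.51°
δ = |180° − 157.51°| = 22.49°
22.49° ≤ 2α = 77.32°  →  valid

δ = 22.49°, valid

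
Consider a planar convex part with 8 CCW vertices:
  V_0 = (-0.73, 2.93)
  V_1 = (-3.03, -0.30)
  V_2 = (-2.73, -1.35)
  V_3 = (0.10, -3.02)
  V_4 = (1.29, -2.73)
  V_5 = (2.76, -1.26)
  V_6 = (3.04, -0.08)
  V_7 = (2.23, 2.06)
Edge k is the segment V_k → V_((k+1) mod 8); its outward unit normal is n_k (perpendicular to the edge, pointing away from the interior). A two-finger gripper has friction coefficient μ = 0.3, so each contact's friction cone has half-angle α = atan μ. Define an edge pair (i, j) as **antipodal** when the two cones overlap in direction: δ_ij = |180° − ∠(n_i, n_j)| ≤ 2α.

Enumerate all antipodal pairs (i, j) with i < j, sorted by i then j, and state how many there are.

count = 6; pairs: (0,4), (0,5), (1,5), (1,6), (2,7), (3,7)

α = atan 0.3 = 16.70°;  2α = 33.40°
n_0 = (-0.8146, +0.5800)
n_1 = (-0.9615, -0.2747)
n_2 = (-0.5082, -0.8612)
n_3 = (+0.2368, -0.9716)
n_4 = (+0.7071, -0.7071)
n_5 = (+0.9730, -0.2309)
n_6 = (+0.9352, +0.3540)
n_7 = (+0.2820, +0.9594)
  (0,1): δ = 128.60°  ·
  (0,2): δ = 85.09°  ·
  (0,3): δ = 40.85°  ·
  (0,4): δ = 9.55°  ✓
  (0,5): δ = 22.10°  ✓
  (0,6): δ = 56.19°  ·
  (0,7): δ = 109.07°  ·
  (1,2): δ = 136.49°  ·
  (1,3): δ = 92.25°  ·
  (1,4): δ = 60.95°  ·
  (1,5): δ = 29.29°  ✓
  (1,6): δ = 4.79°  ✓
  (1,7): δ = 57.68°  ·
  (2,3): δ = 135.76°  ·
  (2,4): δ = 104.45°  ·
  (2,5): δ = 72.80°  ·
  (2,6): δ = 38.72°  ·
  (2,7): δ = 14.17°  ✓
  (3,4): δ = 148.70°  ·
  (3,5): δ = 117.04°  ·
  (3,6): δ = 82.96°  ·
  (3,7): δ = 30.07°  ✓
  (4,5): δ = 148.35°  ·
  (4,6): δ = 114.27°  ·
  (4,7): δ = 61.38°  ·
  (5,6): δ = 145.92°  ·
  (5,7): δ = 93.03°  ·
  (6,7): δ = 127.11°  ·
antipodal pairs: 6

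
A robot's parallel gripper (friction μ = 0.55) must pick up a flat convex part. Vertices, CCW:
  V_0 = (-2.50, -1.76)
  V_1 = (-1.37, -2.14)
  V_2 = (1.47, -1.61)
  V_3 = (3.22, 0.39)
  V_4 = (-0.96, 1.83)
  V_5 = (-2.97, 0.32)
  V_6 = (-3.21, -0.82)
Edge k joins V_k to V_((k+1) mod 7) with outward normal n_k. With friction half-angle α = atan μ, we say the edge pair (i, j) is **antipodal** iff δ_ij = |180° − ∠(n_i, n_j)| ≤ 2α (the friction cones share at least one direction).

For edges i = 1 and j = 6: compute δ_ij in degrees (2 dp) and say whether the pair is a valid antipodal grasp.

α = atan 0.55 = 28.81°;  2α = 57.62°
edge 1: e_1 = (+2.84, +0.53);  n_1 = (+0.1835, -0.9830)
edge 6: e_6 = (+0.71, -0.94);  n_6 = (-0.7980, -0.6027)
∠(n_1, n_6) = 63.51°
δ = |180° − 63.51°| = 116.49°
116.49° > 2α = 57.62°  →  invalid

δ = 116.49°, invalid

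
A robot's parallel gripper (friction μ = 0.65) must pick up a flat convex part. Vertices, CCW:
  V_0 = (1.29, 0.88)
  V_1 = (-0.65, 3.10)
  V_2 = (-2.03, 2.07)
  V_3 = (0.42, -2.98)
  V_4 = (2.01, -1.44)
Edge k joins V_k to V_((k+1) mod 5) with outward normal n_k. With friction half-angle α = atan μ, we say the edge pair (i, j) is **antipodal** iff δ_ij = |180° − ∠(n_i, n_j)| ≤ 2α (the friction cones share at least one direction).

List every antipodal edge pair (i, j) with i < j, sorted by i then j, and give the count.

count = 3; pairs: (0,2), (1,3), (2,4)

α = atan 0.65 = 33.02°;  2α = 66.05°
n_0 = (+0.7530, +0.6580)
n_1 = (-0.5981, +0.8014)
n_2 = (-0.8997, -0.4365)
n_3 = (+0.6957, -0.7183)
n_4 = (+0.9551, +0.2964)
  (0,1): δ = 94.41°  ·
  (0,2): δ = 15.27°  ✓
  (0,3): δ = 92.94°  ·
  (0,4): δ = 156.09°  ·
  (1,2): δ = 100.86°  ·
  (1,3): δ = 7.35°  ✓
  (1,4): δ = 70.50°  ·
  (2,3): δ = 71.80°  ·
  (2,4): δ = 8.64°  ✓
  (3,4): δ = 116.84°  ·
antipodal pairs: 3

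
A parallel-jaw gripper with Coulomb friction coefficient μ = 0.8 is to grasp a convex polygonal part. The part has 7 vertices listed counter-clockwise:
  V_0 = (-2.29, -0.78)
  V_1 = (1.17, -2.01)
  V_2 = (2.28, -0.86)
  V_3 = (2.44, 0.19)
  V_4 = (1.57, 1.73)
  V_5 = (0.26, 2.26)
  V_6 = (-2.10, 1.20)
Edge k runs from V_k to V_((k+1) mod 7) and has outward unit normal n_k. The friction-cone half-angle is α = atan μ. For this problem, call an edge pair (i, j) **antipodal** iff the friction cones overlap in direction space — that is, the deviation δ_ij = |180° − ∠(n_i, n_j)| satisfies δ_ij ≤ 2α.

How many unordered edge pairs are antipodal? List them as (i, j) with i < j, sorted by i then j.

count = 10; pairs: (0,3), (0,4), (0,5), (1,4), (1,5), (1,6), (2,5), (2,6), (3,6), (4,6)

α = atan 0.8 = 38.66°;  2α = 77.32°
n_0 = (-0.3350, -0.9422)
n_1 = (+0.7195, -0.6945)
n_2 = (+0.9886, -0.1506)
n_3 = (+0.8707, +0.4919)
n_4 = (+0.3750, +0.9270)
n_5 = (-0.4097, +0.9122)
n_6 = (-0.9954, +0.0955)
  (0,1): δ = 114.42°  ·
  (0,2): δ = 79.09°  ·
  (0,3): δ = 40.97°  ✓
  (0,4): δ = 2.46°  ✓
  (0,5): δ = 43.76°  ✓
  (0,6): δ = 104.09°  ·
  (1,2): δ = 144.68°  ·
  (1,3): δ = 106.55°  ·
  (1,4): δ = 68.04°  ✓
  (1,5): δ = 21.83°  ✓
  (1,6): δ = 38.50°  ✓
  (2,3): δ = 141.87°  ·
  (2,4): δ = 103.36°  ·
  (2,5): δ = 57.15°  ✓
  (2,6): δ = 3.18°  ✓
  (3,4): δ = 141.49°  ·
  (3,5): δ = 95.28°  ·
  (3,6): δ = 34.94°  ✓
  (4,5): δ = 133.79°  ·
  (4,6): δ = 73.45°  ✓
  (5,6): δ = 119.67°  ·
antipodal pairs: 10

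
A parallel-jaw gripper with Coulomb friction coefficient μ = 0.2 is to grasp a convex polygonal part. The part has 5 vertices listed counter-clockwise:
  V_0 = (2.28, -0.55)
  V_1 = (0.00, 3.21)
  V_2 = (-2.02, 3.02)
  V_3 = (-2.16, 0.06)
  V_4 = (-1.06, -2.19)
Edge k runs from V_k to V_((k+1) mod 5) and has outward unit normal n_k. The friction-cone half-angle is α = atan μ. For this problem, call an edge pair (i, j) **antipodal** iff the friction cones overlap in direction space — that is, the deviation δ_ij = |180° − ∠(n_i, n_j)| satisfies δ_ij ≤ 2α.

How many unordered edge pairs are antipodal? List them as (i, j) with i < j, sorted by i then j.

count = 2; pairs: (0,3), (1,4)

α = atan 0.2 = 11.31°;  2α = 22.62°
n_0 = (+0.8551, +0.5185)
n_1 = (-0.0936, +0.9956)
n_2 = (-0.9989, +0.0472)
n_3 = (-0.8984, -0.4392)
n_4 = (+0.4408, -0.8976)
  (0,1): δ = 115.86°  ·
  (0,2): δ = 33.94°  ·
  (0,3): δ = 5.18°  ✓
  (0,4): δ = 84.92°  ·
  (1,2): δ = 98.08°  ·
  (1,3): δ = 69.32°  ·
  (1,4): δ = 20.78°  ✓
  (2,3): δ = 151.24°  ·
  (2,4): δ = 61.14°  ·
  (3,4): δ = 89.90°  ·
antipodal pairs: 2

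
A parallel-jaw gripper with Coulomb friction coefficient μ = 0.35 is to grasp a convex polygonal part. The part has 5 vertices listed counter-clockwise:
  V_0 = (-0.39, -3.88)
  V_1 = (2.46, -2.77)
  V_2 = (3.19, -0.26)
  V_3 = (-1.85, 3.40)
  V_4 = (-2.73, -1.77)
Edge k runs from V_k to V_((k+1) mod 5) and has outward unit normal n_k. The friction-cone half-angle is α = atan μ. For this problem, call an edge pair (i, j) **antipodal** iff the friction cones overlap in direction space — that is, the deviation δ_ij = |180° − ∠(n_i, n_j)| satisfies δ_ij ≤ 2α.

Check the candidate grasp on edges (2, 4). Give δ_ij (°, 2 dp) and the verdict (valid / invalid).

α = atan 0.35 = 19.29°;  2α = 38.58°
edge 2: e_2 = (-5.04, +3.66);  n_2 = (+0.5876, +0.8092)
edge 4: e_4 = (+2.34, -2.11);  n_4 = (-0.6697, -0.7427)
∠(n_2, n_4) = 173.95°
δ = |180° − 173.95°| = 6.05°
6.05° ≤ 2α = 38.58°  →  valid

δ = 6.05°, valid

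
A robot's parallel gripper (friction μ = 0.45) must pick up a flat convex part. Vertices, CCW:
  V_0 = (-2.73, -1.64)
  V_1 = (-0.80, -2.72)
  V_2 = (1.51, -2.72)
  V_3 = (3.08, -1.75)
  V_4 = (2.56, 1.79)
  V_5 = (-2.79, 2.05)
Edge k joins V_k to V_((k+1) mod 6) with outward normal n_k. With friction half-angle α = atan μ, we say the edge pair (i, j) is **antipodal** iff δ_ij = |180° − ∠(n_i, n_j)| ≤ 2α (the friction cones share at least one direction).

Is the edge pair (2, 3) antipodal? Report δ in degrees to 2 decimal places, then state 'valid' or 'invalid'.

α = atan 0.45 = 24.23°;  2α = 48.46°
edge 2: e_2 = (+1.57, +0.97);  n_2 = (+0.5256, -0.8507)
edge 3: e_3 = (-0.52, +3.54);  n_3 = (+0.9894, +0.1453)
∠(n_2, n_3) = 66.65°
δ = |180° − 66.65°| = 113.35°
113.35° > 2α = 48.46°  →  invalid

δ = 113.35°, invalid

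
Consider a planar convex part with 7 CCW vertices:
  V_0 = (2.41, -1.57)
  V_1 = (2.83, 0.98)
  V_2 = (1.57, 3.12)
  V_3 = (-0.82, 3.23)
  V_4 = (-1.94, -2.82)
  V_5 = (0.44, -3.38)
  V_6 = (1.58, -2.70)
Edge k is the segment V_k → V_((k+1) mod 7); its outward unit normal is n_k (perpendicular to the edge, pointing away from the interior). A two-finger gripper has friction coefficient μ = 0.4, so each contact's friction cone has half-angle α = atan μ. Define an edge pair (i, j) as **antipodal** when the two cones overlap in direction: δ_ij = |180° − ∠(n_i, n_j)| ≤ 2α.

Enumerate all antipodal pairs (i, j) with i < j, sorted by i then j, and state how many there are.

count = 5; pairs: (0,3), (1,3), (2,4), (2,5), (3,6)

α = atan 0.4 = 21.80°;  2α = 43.60°
n_0 = (+0.9867, -0.1625)
n_1 = (+0.8617, +0.5074)
n_2 = (+0.0460, +0.9989)
n_3 = (-0.9833, +0.1820)
n_4 = (-0.2290, -0.9734)
n_5 = (+0.5123, -0.8588)
n_6 = (+0.8060, -0.5920)
  (0,1): δ = 140.16°  ·
  (0,2): δ = 83.28°  ·
  (0,3): δ = 1.14°  ✓
  (0,4): δ = 86.11°  ·
  (0,5): δ = 130.17°  ·
  (0,6): δ = 153.06°  ·
  (1,2): δ = 123.12°  ·
  (1,3): δ = 40.98°  ✓
  (1,4): δ = 46.27°  ·
  (1,5): δ = 90.33°  ·
  (1,6): δ = 113.21°  ·
  (2,3): δ = 97.85°  ·
  (2,4): δ = 10.61°  ✓
  (2,5): δ = 33.45°  ✓
  (2,6): δ = 56.34°  ·
  (3,4): δ = 92.75°  ·
  (3,5): δ = 48.70°  ·
  (3,6): δ = 25.81°  ✓
  (4,5): δ = 135.94°  ·
  (4,6): δ = 113.06°  ·
  (5,6): δ = 157.11°  ·
antipodal pairs: 5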